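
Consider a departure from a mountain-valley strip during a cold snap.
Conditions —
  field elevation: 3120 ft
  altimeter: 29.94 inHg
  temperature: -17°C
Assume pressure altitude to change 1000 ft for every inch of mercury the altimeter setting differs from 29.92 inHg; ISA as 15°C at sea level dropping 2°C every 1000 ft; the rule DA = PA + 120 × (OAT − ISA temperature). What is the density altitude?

Pressure altitude = 3120 + (29.92 − 29.94) × 1000 = 3120 + (-20) = 3100 ft.
ISA temperature at 3100 ft = 15 − 2 × (3100/1000) = 8.8°C.
ISA deviation = -17 − 8.8 = -25.8°C.
Density altitude = 3100 + 120 × (-25.8) = 4 ft.

4 ft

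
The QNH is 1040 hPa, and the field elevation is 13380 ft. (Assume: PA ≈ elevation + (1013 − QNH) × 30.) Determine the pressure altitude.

Pressure correction = (1013 − 1040) × 30 = -810 ft.
Pressure altitude = 13380 + (-810) = 12570 ft.

12570 ft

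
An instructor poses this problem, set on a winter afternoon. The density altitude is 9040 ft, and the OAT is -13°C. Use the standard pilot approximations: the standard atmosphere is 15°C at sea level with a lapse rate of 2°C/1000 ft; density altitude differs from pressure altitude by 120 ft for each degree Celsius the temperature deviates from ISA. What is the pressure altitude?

DA = PA + 120 × (OAT − (15 − 2·PA/1000)) = PA + 120·OAT − 1800 + 0.24·PA = 1.24·PA + 120·OAT − 1800.
So 1.24·PA = 9040 − 120 × (-13) + 1800 = 12400.
PA = 12400 / 1.24 = 10000 ft.

10000 ft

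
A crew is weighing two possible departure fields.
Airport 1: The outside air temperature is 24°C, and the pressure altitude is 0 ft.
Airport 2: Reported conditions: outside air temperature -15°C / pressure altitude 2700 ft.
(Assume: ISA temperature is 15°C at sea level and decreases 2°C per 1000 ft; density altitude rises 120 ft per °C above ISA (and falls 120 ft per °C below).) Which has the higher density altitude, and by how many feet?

Airport 1: ISA temp = 15°C, deviation +9°C, DA = 0 + 120 × 9 = 1080 ft.
Airport 2: ISA temp = 9.6°C, deviation -24.6°C, DA = 2700 + 120 × (-24.6) = -252 ft.
Airport 1 is higher by 1080 − (-252) = 1332 ft.

Airport 1 by 1332 ft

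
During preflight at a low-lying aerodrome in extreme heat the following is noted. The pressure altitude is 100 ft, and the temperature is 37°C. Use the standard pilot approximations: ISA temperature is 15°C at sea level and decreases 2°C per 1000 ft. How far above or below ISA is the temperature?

ISA+22.2°C

ISA temperature at 100 ft = 15 − 2 × (100/1000) = 14.8°C.
Deviation = OAT − ISA = 37 − 14.8 = +22.2°C.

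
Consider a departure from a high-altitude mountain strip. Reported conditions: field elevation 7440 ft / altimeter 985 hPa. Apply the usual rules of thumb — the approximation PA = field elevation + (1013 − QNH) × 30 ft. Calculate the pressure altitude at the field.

8280 ft

Pressure correction = (1013 − 985) × 30 = +840 ft.
Pressure altitude = 7440 + (+840) = 8280 ft.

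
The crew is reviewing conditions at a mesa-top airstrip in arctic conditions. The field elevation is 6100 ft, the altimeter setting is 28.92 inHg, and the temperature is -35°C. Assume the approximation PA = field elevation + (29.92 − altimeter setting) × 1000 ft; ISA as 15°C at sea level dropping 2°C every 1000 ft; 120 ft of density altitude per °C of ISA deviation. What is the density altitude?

Pressure altitude = 6100 + (29.92 − 28.92) × 1000 = 6100 + (+1000) = 7100 ft.
ISA temperature at 7100 ft = 15 − 2 × (7100/1000) = 0.8°C.
ISA deviation = -35 − 0.8 = -35.8°C.
Density altitude = 7100 + 120 × (-35.8) = 2804 ft.

2804 ft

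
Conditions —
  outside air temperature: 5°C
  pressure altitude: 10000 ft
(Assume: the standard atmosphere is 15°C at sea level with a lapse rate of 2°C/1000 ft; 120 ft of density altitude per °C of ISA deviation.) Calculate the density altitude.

11200 ft

ISA temperature at 10000 ft = 15 − 2 × (10000/1000) = -5°C.
ISA deviation = 5 − (-5) = +10°C.
Density altitude = 10000 + 120 × (10) = 10000 + (+1200) = 11200 ft.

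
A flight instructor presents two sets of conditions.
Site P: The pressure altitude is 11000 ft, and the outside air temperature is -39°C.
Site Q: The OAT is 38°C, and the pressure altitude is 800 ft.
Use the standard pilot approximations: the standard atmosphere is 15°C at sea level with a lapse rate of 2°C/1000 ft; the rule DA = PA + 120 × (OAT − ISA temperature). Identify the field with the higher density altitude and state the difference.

Site P: ISA temp = -7°C, deviation -32°C, DA = 11000 + 120 × (-32) = 7160 ft.
Site Q: ISA temp = 13.4°C, deviation +24.6°C, DA = 800 + 120 × 24.6 = 3752 ft.
Site P is higher by 7160 − 3752 = 3408 ft.

Site P by 3408 ft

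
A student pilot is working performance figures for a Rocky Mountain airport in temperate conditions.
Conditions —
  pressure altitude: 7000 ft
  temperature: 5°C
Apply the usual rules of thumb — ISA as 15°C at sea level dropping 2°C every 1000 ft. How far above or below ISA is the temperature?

ISA temperature at 7000 ft = 15 − 2 × (7000/1000) = 1°C.
Deviation = OAT − ISA = 5 − 1 = +4°C.

ISA+4°C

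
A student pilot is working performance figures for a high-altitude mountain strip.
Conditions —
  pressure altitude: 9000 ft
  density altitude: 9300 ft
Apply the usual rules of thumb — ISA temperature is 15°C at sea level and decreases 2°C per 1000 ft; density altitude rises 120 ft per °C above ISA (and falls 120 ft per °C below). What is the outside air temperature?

-0.5°C

Density altitude − pressure altitude = 9300 − 9000 = +300 ft.
At 120 ft/°C that is an ISA deviation of 300/120 = +2.5°C.
ISA temperature at 9000 ft = 15 − 2 × (9000/1000) = -3°C.
OAT = ISA + deviation = -3 + (+2.5) = -0.5°C.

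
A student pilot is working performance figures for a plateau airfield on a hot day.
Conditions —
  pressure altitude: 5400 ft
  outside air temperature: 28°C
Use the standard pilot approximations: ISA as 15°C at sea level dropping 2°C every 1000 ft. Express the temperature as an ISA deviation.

ISA+23.8°C

ISA temperature at 5400 ft = 15 − 2 × (5400/1000) = 4.2°C.
Deviation = OAT − ISA = 28 − 4.2 = +23.8°C.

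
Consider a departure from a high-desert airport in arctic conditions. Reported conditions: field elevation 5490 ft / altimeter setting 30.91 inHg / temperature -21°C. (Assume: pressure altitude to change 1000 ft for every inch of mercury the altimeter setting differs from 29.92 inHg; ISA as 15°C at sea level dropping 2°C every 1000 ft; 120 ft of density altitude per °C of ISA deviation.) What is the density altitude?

Pressure altitude = 5490 + (29.92 − 30.91) × 1000 = 5490 + (-990) = 4500 ft.
ISA temperature at 4500 ft = 15 − 2 × (4500/1000) = 6°C.
ISA deviation = -21 − 6 = -27°C.
Density altitude = 4500 + 120 × (-27) = 1260 ft.

1260 ft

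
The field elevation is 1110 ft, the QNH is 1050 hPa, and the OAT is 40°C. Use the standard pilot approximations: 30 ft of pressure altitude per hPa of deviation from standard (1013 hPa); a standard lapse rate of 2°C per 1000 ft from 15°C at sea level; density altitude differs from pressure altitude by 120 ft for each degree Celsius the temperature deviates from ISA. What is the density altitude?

Pressure altitude = 1110 + (1013 − 1050) × 30 = 1110 + (-1110) = 0 ft.
ISA temperature at 0 ft = 15 − 2 × (0/1000) = 15°C.
ISA deviation = 40 − 15 = +25°C.
Density altitude = 0 + 120 × (25) = 3000 ft.

3000 ft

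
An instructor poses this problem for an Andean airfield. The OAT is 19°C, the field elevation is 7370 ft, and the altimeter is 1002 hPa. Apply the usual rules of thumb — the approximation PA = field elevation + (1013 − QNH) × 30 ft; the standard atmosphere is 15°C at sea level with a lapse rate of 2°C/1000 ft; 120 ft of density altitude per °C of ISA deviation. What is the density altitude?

10028 ft

Pressure altitude = 7370 + (1013 − 1002) × 30 = 7370 + (+330) = 7700 ft.
ISA temperature at 7700 ft = 15 − 2 × (7700/1000) = -0.4°C.
ISA deviation = 19 − (-0.4) = +19.4°C.
Density altitude = 7700 + 120 × (19.4) = 10028 ft.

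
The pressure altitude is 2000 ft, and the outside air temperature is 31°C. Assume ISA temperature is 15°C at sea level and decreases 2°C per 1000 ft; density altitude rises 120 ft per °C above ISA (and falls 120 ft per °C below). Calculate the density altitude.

ISA temperature at 2000 ft = 15 − 2 × (2000/1000) = 11°C.
ISA deviation = 31 − 11 = +20°C.
Density altitude = 2000 + 120 × (20) = 2000 + (+2400) = 4400 ft.

4400 ft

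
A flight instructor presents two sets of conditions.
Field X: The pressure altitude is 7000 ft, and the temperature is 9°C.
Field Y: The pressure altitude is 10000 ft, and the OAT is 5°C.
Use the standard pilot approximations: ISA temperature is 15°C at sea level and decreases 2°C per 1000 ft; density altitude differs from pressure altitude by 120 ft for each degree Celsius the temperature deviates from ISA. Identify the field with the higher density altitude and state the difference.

Field Y by 3240 ft

Field X: ISA temp = 1°C, deviation +8°C, DA = 7000 + 120 × 8 = 7960 ft.
Field Y: ISA temp = -5°C, deviation +10°C, DA = 10000 + 120 × 10 = 11200 ft.
Field Y is higher by 11200 − 7960 = 3240 ft.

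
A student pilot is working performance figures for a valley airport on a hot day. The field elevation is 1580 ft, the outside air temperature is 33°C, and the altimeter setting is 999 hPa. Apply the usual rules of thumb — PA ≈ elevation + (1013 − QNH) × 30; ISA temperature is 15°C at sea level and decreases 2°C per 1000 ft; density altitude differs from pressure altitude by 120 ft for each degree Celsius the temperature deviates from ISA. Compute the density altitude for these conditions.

4640 ft

Pressure altitude = 1580 + (1013 − 999) × 30 = 1580 + (+420) = 2000 ft.
ISA temperature at 2000 ft = 15 − 2 × (2000/1000) = 11°C.
ISA deviation = 33 − 11 = +22°C.
Density altitude = 2000 + 120 × (22) = 4640 ft.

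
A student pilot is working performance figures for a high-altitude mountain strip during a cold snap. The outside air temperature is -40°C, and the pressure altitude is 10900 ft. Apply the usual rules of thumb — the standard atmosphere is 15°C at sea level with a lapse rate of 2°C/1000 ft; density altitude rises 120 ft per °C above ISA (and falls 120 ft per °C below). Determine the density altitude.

6916 ft

ISA temperature at 10900 ft = 15 − 2 × (10900/1000) = -6.8°C.
ISA deviation = -40 − (-6.8) = -33.2°C.
Density altitude = 10900 + 120 × (-33.2) = 10900 + (-3984) = 6916 ft.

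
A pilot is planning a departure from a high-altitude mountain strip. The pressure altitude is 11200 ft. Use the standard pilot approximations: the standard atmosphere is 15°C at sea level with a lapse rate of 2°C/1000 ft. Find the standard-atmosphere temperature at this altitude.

ISA temperature = 15 − 2 × (11200/1000) = 15 − 22.4 = -7.4°C.

-7.4°C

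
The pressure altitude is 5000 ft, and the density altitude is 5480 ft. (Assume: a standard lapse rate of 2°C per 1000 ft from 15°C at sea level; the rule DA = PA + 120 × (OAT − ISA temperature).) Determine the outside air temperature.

9°C

Density altitude − pressure altitude = 5480 − 5000 = +480 ft.
At 120 ft/°C that is an ISA deviation of 480/120 = +4°C.
ISA temperature at 5000 ft = 15 − 2 × (5000/1000) = 5°C.
OAT = ISA + deviation = 5 + (+4) = 9°C.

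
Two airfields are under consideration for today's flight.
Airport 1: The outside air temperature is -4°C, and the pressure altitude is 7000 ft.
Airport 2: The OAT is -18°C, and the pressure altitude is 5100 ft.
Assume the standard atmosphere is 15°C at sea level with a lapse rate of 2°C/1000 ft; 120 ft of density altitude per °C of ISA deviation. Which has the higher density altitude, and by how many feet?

Airport 1: ISA temp = 1°C, deviation -5°C, DA = 7000 + 120 × (-5) = 6400 ft.
Airport 2: ISA temp = 4.8°C, deviation -22.8°C, DA = 5100 + 120 × (-22.8) = 2364 ft.
Airport 1 is higher by 6400 − 2364 = 4036 ft.

Airport 1 by 4036 ft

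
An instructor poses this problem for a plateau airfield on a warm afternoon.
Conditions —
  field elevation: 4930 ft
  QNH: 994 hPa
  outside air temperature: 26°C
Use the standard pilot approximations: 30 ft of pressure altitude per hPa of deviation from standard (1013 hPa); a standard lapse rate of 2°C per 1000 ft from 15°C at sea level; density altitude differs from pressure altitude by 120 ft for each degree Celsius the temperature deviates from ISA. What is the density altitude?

Pressure altitude = 4930 + (1013 − 994) × 30 = 4930 + (+570) = 5500 ft.
ISA temperature at 5500 ft = 15 − 2 × (5500/1000) = 4°C.
ISA deviation = 26 − 4 = +22°C.
Density altitude = 5500 + 120 × (22) = 8140 ft.

8140 ft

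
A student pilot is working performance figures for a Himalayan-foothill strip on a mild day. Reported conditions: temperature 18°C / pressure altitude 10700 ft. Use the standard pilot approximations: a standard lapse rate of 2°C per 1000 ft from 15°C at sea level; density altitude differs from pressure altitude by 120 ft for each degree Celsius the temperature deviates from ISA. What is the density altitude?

13628 ft

ISA temperature at 10700 ft = 15 − 2 × (10700/1000) = -6.4°C.
ISA deviation = 18 − (-6.4) = +24.4°C.
Density altitude = 10700 + 120 × (24.4) = 10700 + (+2928) = 13628 ft.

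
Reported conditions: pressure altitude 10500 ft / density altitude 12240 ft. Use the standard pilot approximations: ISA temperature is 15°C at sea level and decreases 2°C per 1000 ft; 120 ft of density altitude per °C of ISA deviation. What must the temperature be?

Density altitude − pressure altitude = 12240 − 10500 = +1740 ft.
At 120 ft/°C that is an ISA deviation of 1740/120 = +14.5°C.
ISA temperature at 10500 ft = 15 − 2 × (10500/1000) = -6°C.
OAT = ISA + deviation = -6 + (+14.5) = 8.5°C.

8.5°C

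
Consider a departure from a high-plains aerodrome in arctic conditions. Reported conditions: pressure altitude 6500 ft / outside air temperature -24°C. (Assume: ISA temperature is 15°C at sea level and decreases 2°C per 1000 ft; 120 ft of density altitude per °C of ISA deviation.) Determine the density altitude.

ISA temperature at 6500 ft = 15 − 2 × (6500/1000) = 2°C.
ISA deviation = -24 − 2 = -26°C.
Density altitude = 6500 + 120 × (-26) = 6500 + (-3120) = 3380 ft.

3380 ft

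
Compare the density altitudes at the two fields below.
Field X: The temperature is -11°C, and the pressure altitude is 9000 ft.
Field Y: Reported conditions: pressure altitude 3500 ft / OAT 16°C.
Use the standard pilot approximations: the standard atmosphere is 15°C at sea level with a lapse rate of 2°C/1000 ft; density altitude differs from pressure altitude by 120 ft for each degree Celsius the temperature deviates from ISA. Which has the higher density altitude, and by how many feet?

Field X: ISA temp = -3°C, deviation -8°C, DA = 9000 + 120 × (-8) = 8040 ft.
Field Y: ISA temp = 8°C, deviation +8°C, DA = 3500 + 120 × 8 = 4460 ft.
Field X is higher by 8040 − 4460 = 3580 ft.

Field X by 3580 ft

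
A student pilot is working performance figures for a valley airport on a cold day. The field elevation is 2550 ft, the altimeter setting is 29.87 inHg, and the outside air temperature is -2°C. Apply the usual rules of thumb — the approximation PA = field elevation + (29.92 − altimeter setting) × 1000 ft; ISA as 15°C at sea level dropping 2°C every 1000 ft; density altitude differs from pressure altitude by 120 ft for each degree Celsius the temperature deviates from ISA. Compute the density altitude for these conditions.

Pressure altitude = 2550 + (29.92 − 29.87) × 1000 = 2550 + (+50) = 2600 ft.
ISA temperature at 2600 ft = 15 − 2 × (2600/1000) = 9.8°C.
ISA deviation = -2 − 9.8 = -11.8°C.
Density altitude = 2600 + 120 × (-11.8) = 1184 ft.

1184 ft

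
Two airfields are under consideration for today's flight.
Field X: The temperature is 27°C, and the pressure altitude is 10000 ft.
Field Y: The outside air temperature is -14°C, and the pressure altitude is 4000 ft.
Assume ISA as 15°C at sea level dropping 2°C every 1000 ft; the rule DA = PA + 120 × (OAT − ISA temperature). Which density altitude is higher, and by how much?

Field X by 12360 ft

Field X: ISA temp = -5°C, deviation +32°C, DA = 10000 + 120 × 32 = 13840 ft.
Field Y: ISA temp = 7°C, deviation -21°C, DA = 4000 + 120 × (-21) = 1480 ft.
Field X is higher by 13840 − 1480 = 12360 ft.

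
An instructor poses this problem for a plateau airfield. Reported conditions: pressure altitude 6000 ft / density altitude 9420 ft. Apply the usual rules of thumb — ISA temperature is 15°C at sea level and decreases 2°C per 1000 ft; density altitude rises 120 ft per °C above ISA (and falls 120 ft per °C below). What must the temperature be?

Density altitude − pressure altitude = 9420 − 6000 = +3420 ft.
At 120 ft/°C that is an ISA deviation of 3420/120 = +28.5°C.
ISA temperature at 6000 ft = 15 − 2 × (6000/1000) = 3°C.
OAT = ISA + deviation = 3 + (+28.5) = 31.5°C.

31.5°C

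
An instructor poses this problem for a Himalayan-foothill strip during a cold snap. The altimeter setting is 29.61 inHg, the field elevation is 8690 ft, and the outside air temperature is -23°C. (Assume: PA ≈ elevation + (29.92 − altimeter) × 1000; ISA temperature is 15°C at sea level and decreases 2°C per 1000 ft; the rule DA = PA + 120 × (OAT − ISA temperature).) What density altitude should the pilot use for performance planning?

Pressure altitude = 8690 + (29.92 − 29.61) × 1000 = 8690 + (+310) = 9000 ft.
ISA temperature at 9000 ft = 15 − 2 × (9000/1000) = -3°C.
ISA deviation = -23 − (-3) = -20°C.
Density altitude = 9000 + 120 × (-20) = 6600 ft.

6600 ft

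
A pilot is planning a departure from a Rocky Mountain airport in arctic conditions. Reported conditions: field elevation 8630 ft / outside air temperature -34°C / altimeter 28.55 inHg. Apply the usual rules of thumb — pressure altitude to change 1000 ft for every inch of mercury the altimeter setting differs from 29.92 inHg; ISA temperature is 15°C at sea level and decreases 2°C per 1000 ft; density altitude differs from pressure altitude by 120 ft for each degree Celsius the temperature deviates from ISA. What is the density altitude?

6520 ft

Pressure altitude = 8630 + (29.92 − 28.55) × 1000 = 8630 + (+1370) = 10000 ft.
ISA temperature at 10000 ft = 15 − 2 × (10000/1000) = -5°C.
ISA deviation = -34 − (-5) = -29°C.
Density altitude = 10000 + 120 × (-29) = 6520 ft.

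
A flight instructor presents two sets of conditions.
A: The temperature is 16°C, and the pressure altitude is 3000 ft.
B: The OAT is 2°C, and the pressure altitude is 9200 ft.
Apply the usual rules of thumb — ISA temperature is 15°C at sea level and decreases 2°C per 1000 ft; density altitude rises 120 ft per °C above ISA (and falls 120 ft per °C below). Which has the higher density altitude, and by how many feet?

B by 6008 ft

A: ISA temp = 9°C, deviation +7°C, DA = 3000 + 120 × 7 = 3840 ft.
B: ISA temp = -3.4°C, deviation +5.4°C, DA = 9200 + 120 × 5.4 = 9848 ft.
B is higher by 9848 − 3840 = 6008 ft.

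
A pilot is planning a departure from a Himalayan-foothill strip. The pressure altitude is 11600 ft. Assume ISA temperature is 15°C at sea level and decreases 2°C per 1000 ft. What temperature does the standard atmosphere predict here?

-8.2°C

ISA temperature = 15 − 2 × (11600/1000) = 15 − 23.2 = -8.2°C.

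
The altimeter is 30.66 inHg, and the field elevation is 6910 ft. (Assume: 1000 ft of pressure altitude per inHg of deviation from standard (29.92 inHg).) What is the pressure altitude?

Pressure correction = (29.92 − 30.66) × 1000 = -740 ft.
Pressure altitude = 6910 + (-740) = 6170 ft.

6170 ft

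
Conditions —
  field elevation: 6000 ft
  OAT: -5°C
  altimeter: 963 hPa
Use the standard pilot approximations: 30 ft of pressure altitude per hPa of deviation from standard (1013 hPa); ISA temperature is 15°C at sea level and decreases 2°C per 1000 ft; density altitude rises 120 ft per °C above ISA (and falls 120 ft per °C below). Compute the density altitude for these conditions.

Pressure altitude = 6000 + (1013 − 963) × 30 = 6000 + (+1500) = 7500 ft.
ISA temperature at 7500 ft = 15 − 2 × (7500/1000) = 0°C.
ISA deviation = -5 − 0 = -5°C.
Density altitude = 7500 + 120 × (-5) = 6900 ft.

6900 ft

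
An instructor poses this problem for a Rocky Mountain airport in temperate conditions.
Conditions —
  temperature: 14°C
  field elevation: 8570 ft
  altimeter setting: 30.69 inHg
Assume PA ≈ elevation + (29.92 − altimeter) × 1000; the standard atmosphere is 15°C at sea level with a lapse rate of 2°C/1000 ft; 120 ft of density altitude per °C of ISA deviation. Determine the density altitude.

Pressure altitude = 8570 + (29.92 − 30.69) × 1000 = 8570 + (-770) = 7800 ft.
ISA temperature at 7800 ft = 15 − 2 × (7800/1000) = -0.6°C.
ISA deviation = 14 − (-0.6) = +14.6°C.
Density altitude = 7800 + 120 × (14.6) = 9552 ft.

9552 ft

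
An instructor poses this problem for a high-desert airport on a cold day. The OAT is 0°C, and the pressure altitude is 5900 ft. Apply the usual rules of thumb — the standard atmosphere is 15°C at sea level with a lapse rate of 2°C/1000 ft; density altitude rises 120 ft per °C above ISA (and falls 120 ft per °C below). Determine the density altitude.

ISA temperature at 5900 ft = 15 − 2 × (5900/1000) = 3.2°C.
ISA deviation = 0 − 3.2 = -3.2°C.
Density altitude = 5900 + 120 × (-3.2) = 5900 + (-384) = 5516 ft.

5516 ft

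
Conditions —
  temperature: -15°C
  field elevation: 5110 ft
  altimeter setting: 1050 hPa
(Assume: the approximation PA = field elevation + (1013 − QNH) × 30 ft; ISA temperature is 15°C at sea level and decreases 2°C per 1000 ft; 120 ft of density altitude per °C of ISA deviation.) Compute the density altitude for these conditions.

1360 ft

Pressure altitude = 5110 + (1013 − 1050) × 30 = 5110 + (-1110) = 4000 ft.
ISA temperature at 4000 ft = 15 − 2 × (4000/1000) = 7°C.
ISA deviation = -15 − 7 = -22°C.
Density altitude = 4000 + 120 × (-22) = 1360 ft.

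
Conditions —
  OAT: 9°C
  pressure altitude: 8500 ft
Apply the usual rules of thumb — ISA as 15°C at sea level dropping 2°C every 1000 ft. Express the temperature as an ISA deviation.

ISA temperature at 8500 ft = 15 − 2 × (8500/1000) = -2°C.
Deviation = OAT − ISA = 9 − (-2) = +11°C.

ISA+11°C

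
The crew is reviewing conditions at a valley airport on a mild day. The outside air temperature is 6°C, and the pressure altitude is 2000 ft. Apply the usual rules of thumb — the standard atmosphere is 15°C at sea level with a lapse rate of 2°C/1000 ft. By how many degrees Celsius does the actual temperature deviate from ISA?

ISA-5°C

ISA temperature at 2000 ft = 15 − 2 × (2000/1000) = 11°C.
Deviation = OAT − ISA = 6 − 11 = -5°C.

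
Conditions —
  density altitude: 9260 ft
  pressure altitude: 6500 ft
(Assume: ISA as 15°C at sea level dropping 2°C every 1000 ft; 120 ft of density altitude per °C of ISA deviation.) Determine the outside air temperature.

25°C

Density altitude − pressure altitude = 9260 − 6500 = +2760 ft.
At 120 ft/°C that is an ISA deviation of 2760/120 = +23°C.
ISA temperature at 6500 ft = 15 − 2 × (6500/1000) = 2°C.
OAT = ISA + deviation = 2 + (+23) = 25°C.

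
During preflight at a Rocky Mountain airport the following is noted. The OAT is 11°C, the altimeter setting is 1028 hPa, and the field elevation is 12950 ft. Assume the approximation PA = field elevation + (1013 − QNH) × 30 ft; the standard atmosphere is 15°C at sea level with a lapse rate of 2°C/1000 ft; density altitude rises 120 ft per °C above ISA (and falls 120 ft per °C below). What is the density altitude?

Pressure altitude = 12950 + (1013 − 1028) × 30 = 12950 + (-450) = 12500 ft.
ISA temperature at 12500 ft = 15 − 2 × (12500/1000) = -10°C.
ISA deviation = 11 − (-10) = +21°C.
Density altitude = 12500 + 120 × (21) = 15020 ft.

15020 ft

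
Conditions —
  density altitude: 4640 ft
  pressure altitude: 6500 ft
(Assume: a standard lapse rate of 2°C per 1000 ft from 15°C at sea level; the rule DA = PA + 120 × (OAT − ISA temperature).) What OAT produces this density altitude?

Density altitude − pressure altitude = 4640 − 6500 = -1860 ft.
At 120 ft/°C that is an ISA deviation of -1860/120 = -15.5°C.
ISA temperature at 6500 ft = 15 − 2 × (6500/1000) = 2°C.
OAT = ISA + deviation = 2 + (-15.5) = -13.5°C.

-13.5°C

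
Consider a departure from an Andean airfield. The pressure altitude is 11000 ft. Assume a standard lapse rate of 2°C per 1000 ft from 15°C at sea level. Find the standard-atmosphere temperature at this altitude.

ISA temperature = 15 − 2 × (11000/1000) = 15 − 22 = -7°C.

-7°C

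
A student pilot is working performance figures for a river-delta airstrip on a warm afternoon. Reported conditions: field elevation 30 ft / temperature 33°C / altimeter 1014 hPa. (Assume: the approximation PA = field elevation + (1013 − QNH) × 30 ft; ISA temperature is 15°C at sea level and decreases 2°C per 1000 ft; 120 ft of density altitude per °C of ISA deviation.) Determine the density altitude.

Pressure altitude = 30 + (1013 − 1014) × 30 = 30 + (-30) = 0 ft.
ISA temperature at 0 ft = 15 − 2 × (0/1000) = 15°C.
ISA deviation = 33 − 15 = +18°C.
Density altitude = 0 + 120 × (18) = 2160 ft.

2160 ft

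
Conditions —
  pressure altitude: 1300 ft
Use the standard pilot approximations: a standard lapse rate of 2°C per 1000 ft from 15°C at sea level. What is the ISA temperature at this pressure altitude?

ISA temperature = 15 − 2 × (1300/1000) = 15 − 2.6 = 12.4°C.

12.4°C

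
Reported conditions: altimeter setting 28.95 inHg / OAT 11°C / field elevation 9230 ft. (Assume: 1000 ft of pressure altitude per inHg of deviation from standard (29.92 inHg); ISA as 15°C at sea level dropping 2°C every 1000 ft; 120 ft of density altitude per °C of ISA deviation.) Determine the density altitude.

12168 ft

Pressure altitude = 9230 + (29.92 − 28.95) × 1000 = 9230 + (+970) = 10200 ft.
ISA temperature at 10200 ft = 15 − 2 × (10200/1000) = -5.4°C.
ISA deviation = 11 − (-5.4) = +16.4°C.
Density altitude = 10200 + 120 × (16.4) = 12168 ft.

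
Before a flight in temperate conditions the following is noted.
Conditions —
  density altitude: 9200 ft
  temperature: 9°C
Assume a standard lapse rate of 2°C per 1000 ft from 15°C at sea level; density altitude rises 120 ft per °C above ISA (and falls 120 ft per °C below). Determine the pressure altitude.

DA = PA + 120 × (OAT − (15 − 2·PA/1000)) = PA + 120·OAT − 1800 + 0.24·PA = 1.24·PA + 120·OAT − 1800.
So 1.24·PA = 9200 − 120 × 9 + 1800 = 9920.
PA = 9920 / 1.24 = 8000 ft.

8000 ft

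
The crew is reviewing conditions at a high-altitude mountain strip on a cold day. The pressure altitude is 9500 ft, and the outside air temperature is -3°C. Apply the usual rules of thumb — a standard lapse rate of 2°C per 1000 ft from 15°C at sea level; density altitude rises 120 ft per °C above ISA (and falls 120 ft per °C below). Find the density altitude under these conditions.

ISA temperature at 9500 ft = 15 − 2 × (9500/1000) = -4°C.
ISA deviation = -3 − (-4) = +1°C.
Density altitude = 9500 + 120 × (1) = 9500 + (+120) = 9620 ft.

9620 ft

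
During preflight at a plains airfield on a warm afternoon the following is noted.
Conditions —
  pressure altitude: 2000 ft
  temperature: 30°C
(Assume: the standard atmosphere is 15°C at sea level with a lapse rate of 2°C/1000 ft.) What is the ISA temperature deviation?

ISA+19°C

ISA temperature at 2000 ft = 15 − 2 × (2000/1000) = 11°C.
Deviation = OAT − ISA = 30 − 11 = +19°C.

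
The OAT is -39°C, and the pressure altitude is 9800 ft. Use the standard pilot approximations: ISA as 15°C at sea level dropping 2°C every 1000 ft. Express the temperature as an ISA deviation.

ISA temperature at 9800 ft = 15 − 2 × (9800/1000) = -4.6°C.
Deviation = OAT − ISA = -39 − (-4.6) = -34.4°C.

ISA-34.4°C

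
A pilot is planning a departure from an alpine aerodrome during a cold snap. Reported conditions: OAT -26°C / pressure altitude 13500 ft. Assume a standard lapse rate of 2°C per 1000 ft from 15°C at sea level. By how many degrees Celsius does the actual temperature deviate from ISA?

ISA-14°C

ISA temperature at 13500 ft = 15 − 2 × (13500/1000) = -12°C.
Deviation = OAT − ISA = -26 − (-12) = -14°C.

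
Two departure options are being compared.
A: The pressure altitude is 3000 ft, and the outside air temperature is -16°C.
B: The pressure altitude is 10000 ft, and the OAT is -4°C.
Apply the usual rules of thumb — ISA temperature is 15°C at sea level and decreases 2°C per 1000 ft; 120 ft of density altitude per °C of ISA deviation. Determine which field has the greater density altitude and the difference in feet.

B by 10120 ft

A: ISA temp = 9°C, deviation -25°C, DA = 3000 + 120 × (-25) = 0 ft.
B: ISA temp = -5°C, deviation +1°C, DA = 10000 + 120 × 1 = 10120 ft.
B is higher by 10120 − 0 = 10120 ft.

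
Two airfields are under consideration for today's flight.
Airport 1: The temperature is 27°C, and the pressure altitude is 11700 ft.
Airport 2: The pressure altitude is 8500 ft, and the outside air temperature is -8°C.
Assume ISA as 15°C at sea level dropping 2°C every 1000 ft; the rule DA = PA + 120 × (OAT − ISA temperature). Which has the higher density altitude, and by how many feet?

Airport 1: ISA temp = -8.4°C, deviation +35.4°C, DA = 11700 + 120 × 35.4 = 15948 ft.
Airport 2: ISA temp = -2°C, deviation -6°C, DA = 8500 + 120 × (-6) = 7780 ft.
Airport 1 is higher by 15948 − 7780 = 8168 ft.

Airport 1 by 8168 ft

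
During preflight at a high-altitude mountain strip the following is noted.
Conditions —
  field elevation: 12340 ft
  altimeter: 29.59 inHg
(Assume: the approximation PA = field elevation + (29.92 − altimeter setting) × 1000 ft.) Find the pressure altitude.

Pressure correction = (29.92 − 29.59) × 1000 = +330 ft.
Pressure altitude = 12340 + (+330) = 12670 ft.

12670 ft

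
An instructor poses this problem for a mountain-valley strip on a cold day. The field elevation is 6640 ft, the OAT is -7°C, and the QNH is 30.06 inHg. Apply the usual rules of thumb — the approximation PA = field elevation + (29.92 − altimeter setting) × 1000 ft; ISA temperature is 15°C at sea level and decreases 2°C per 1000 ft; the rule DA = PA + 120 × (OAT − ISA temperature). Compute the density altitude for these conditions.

5420 ft

Pressure altitude = 6640 + (29.92 − 30.06) × 1000 = 6640 + (-140) = 6500 ft.
ISA temperature at 6500 ft = 15 − 2 × (6500/1000) = 2°C.
ISA deviation = -7 − 2 = -9°C.
Density altitude = 6500 + 120 × (-9) = 5420 ft.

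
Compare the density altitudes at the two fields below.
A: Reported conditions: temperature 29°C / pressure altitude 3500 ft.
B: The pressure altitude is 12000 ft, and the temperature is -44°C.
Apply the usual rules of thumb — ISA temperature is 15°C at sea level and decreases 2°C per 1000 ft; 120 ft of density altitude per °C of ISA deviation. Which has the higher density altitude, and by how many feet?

A: ISA temp = 8°C, deviation +21°C, DA = 3500 + 120 × 21 = 6020 ft.
B: ISA temp = -9°C, deviation -35°C, DA = 12000 + 120 × (-35) = 7800 ft.
B is higher by 7800 − 6020 = 1780 ft.

B by 1780 ft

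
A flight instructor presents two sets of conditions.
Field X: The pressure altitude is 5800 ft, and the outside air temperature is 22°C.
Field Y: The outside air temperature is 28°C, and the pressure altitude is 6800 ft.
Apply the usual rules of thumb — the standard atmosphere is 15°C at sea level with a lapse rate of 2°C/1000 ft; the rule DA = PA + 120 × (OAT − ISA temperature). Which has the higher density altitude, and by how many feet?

Field X: ISA temp = 3.4°C, deviation +18.6°C, DA = 5800 + 120 × 18.6 = 8032 ft.
Field Y: ISA temp = 1.4°C, deviation +26.6°C, DA = 6800 + 120 × 26.6 = 9992 ft.
Field Y is higher by 9992 − 8032 = 1960 ft.

Field Y by 1960 ft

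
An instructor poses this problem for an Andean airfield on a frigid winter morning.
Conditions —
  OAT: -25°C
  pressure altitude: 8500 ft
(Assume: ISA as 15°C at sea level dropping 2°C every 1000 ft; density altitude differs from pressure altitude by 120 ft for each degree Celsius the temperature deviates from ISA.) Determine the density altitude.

5740 ft

ISA temperature at 8500 ft = 15 − 2 × (8500/1000) = -2°C.
ISA deviation = -25 − (-2) = -23°C.
Density altitude = 8500 + 120 × (-23) = 8500 + (-2760) = 5740 ft.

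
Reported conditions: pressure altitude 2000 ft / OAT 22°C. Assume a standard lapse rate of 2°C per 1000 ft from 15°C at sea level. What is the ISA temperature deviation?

ISA+11°C

ISA temperature at 2000 ft = 15 − 2 × (2000/1000) = 11°C.
Deviation = OAT − ISA = 22 − 11 = +11°C.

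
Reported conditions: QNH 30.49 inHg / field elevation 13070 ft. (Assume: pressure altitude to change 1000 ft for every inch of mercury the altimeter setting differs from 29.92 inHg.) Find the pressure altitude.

Pressure correction = (29.92 − 30.49) × 1000 = -570 ft.
Pressure altitude = 13070 + (-570) = 12500 ft.

12500 ft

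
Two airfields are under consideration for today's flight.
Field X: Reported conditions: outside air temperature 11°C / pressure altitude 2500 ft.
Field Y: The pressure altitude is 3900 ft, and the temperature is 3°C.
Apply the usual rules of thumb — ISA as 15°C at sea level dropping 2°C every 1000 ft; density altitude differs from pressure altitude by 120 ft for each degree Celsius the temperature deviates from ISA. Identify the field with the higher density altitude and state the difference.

Field Y by 776 ft

Field X: ISA temp = 10°C, deviation +1°C, DA = 2500 + 120 × 1 = 2620 ft.
Field Y: ISA temp = 7.2°C, deviation -4.2°C, DA = 3900 + 120 × (-4.2) = 3396 ft.
Field Y is higher by 3396 − 2620 = 776 ft.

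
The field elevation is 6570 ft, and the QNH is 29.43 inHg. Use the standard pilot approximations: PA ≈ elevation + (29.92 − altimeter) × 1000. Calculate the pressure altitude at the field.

Pressure correction = (29.92 − 29.43) × 1000 = +490 ft.
Pressure altitude = 6570 + (+490) = 7060 ft.

7060 ft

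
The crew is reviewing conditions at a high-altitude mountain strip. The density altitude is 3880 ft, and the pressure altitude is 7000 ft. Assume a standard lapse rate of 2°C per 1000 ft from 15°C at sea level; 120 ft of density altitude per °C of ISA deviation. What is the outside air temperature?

-25°C

Density altitude − pressure altitude = 3880 − 7000 = -3120 ft.
At 120 ft/°C that is an ISA deviation of -3120/120 = -26°C.
ISA temperature at 7000 ft = 15 − 2 × (7000/1000) = 1°C.
OAT = ISA + deviation = 1 + (-26) = -25°C.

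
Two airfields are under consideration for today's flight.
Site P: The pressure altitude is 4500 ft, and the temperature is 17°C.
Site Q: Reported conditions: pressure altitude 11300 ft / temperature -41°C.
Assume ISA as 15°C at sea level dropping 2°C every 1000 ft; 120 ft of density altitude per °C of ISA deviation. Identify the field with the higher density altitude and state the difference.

Site Q by 1472 ft

Site P: ISA temp = 6°C, deviation +11°C, DA = 4500 + 120 × 11 = 5820 ft.
Site Q: ISA temp = -7.6°C, deviation -33.4°C, DA = 11300 + 120 × (-33.4) = 7292 ft.
Site Q is higher by 7292 − 5820 = 1472 ft.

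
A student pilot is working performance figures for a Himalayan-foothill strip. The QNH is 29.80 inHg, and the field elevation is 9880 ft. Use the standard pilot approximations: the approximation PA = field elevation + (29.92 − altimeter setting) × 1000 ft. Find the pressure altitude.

10000 ft

Pressure correction = (29.92 − 29.80) × 1000 = +120 ft.
Pressure altitude = 9880 + (+120) = 10000 ft.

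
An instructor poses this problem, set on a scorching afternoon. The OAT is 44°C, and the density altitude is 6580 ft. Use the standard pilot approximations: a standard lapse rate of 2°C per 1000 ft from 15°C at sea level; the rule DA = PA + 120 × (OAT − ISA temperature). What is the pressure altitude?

2500 ft

DA = PA + 120 × (OAT − (15 − 2·PA/1000)) = PA + 120·OAT − 1800 + 0.24·PA = 1.24·PA + 120·OAT − 1800.
So 1.24·PA = 6580 − 120 × 44 + 1800 = 3100.
PA = 3100 / 1.24 = 2500 ft.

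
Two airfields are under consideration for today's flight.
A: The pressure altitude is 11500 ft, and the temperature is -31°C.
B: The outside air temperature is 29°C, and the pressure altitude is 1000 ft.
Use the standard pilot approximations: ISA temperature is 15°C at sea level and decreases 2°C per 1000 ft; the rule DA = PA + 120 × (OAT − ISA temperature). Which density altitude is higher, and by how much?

A by 5820 ft

A: ISA temp = -8°C, deviation -23°C, DA = 11500 + 120 × (-23) = 8740 ft.
B: ISA temp = 13°C, deviation +16°C, DA = 1000 + 120 × 16 = 2920 ft.
A is higher by 8740 − 2920 = 5820 ft.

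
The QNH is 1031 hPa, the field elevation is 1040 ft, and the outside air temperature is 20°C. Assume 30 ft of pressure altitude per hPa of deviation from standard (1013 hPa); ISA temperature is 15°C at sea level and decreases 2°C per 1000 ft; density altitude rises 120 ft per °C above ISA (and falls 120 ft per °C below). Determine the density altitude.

1220 ft

Pressure altitude = 1040 + (1013 − 1031) × 30 = 1040 + (-540) = 500 ft.
ISA temperature at 500 ft = 15 − 2 × (500/1000) = 14°C.
ISA deviation = 20 − 14 = +6°C.
Density altitude = 500 + 120 × (6) = 1220 ft.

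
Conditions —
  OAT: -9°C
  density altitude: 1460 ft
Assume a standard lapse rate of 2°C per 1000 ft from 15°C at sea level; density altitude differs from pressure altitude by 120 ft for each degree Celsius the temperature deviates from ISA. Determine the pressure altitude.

3500 ft

DA = PA + 120 × (OAT − (15 − 2·PA/1000)) = PA + 120·OAT − 1800 + 0.24·PA = 1.24·PA + 120·OAT − 1800.
So 1.24·PA = 1460 − 120 × (-9) + 1800 = 4340.
PA = 4340 / 1.24 = 3500 ft.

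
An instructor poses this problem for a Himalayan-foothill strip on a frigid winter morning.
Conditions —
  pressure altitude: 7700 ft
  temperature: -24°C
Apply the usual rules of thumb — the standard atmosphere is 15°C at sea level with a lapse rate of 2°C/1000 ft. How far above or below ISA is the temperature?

ISA temperature at 7700 ft = 15 − 2 × (7700/1000) = -0.4°C.
Deviation = OAT − ISA = -24 − (-0.4) = -23.6°C.

ISA-23.6°C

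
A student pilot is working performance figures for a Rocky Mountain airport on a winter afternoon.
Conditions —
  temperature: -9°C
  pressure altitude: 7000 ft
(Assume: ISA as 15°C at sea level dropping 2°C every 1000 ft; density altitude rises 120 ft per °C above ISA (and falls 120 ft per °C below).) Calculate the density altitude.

ISA temperature at 7000 ft = 15 − 2 × (7000/1000) = 1°C.
ISA deviation = -9 − 1 = -10°C.
Density altitude = 7000 + 120 × (-10) = 7000 + (-1200) = 5800 ft.

5800 ft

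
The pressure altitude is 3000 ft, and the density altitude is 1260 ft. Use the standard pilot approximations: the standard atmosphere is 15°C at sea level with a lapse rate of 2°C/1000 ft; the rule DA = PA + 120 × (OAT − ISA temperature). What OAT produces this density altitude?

Density altitude − pressure altitude = 1260 − 3000 = -1740 ft.
At 120 ft/°C that is an ISA deviation of -1740/120 = -14.5°C.
ISA temperature at 3000 ft = 15 − 2 × (3000/1000) = 9°C.
OAT = ISA + deviation = 9 + (-14.5) = -5.5°C.

-5.5°C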